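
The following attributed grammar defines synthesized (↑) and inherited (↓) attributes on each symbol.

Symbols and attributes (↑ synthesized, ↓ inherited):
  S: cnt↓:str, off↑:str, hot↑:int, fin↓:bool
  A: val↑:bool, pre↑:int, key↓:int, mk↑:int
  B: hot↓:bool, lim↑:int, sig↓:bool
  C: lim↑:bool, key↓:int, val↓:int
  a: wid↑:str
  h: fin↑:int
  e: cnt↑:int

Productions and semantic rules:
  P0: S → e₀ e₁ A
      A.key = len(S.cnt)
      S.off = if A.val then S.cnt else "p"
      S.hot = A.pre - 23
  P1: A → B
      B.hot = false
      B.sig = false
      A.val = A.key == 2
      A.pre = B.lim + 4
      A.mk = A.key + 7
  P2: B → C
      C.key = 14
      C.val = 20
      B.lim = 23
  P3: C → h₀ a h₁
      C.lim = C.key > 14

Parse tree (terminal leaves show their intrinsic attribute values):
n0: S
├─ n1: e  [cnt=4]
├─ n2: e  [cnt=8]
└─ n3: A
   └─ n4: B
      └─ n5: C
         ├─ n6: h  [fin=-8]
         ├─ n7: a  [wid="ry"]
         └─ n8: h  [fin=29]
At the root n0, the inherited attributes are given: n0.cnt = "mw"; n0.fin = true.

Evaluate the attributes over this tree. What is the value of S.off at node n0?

"mw"

1. n0.cnt = "mw"  [given at root]
2. n0.fin = true  [given at root]
3. n1.cnt = 4  [terminal]
4. n2.cnt = 8  [terminal]
5. n3.key = 2  [len(S.cnt)]
6. n4.hot = false  [false]
7. n4.sig = false  [false]
8. n5.key = 14  [14]
9. n5.val = 20  [20]
10. n6.fin = -8  [terminal]
11. n7.wid = "ry"  [terminal]
12. n8.fin = 29  [terminal]
13. n5.lim = false  [C.key > 14]
14. n4.lim = 23  [23]
15. n3.val = true  [A.key == 2]
16. n3.pre = 27  [B.lim + 4]
17. n3.mk = 9  [A.key + 7]
18. n0.off = "mw"  [if A.val then S.cnt else "p"]
19. n0.hot = 4  [A.pre - 23]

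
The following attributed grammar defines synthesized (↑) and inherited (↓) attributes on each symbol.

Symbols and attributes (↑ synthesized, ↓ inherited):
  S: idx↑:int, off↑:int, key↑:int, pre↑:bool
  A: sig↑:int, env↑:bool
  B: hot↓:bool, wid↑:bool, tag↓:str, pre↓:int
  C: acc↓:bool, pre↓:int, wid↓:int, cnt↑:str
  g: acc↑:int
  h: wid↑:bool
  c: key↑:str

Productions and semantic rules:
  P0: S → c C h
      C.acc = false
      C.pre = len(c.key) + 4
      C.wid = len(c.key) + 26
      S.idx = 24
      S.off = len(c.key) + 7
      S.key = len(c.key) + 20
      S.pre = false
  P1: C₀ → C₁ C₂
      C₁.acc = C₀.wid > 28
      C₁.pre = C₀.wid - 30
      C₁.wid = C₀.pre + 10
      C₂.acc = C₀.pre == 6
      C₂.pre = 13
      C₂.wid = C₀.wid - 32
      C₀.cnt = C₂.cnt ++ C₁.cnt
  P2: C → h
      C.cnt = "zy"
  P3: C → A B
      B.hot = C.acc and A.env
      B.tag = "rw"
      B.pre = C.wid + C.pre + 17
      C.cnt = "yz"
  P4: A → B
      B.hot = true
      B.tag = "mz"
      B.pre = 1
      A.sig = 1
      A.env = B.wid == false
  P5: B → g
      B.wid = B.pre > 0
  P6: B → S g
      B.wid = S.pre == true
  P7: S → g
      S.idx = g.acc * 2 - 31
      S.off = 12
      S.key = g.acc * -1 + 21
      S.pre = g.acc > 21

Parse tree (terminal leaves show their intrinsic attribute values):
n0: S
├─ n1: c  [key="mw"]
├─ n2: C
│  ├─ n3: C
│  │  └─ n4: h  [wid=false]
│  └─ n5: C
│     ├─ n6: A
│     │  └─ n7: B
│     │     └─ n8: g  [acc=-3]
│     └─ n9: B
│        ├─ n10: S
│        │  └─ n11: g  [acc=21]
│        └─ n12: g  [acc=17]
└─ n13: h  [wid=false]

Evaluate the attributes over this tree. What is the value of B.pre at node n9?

26

1. n1.key = "mw"  [terminal]
2. n2.acc = false  [false]
3. n2.pre = 6  [len(c.key) + 4]
4. n2.wid = 28  [len(c.key) + 26]
5. n3.acc = false  [C₀.wid > 28]
6. n3.pre = -2  [C₀.wid - 30]
7. n3.wid = 16  [C₀.pre + 10]
8. n4.wid = false  [terminal]
9. n3.cnt = "zy"  ["zy"]
10. n5.acc = true  [C₀.pre == 6]
11. n5.pre = 13  [13]
12. n5.wid = -4  [C₀.wid - 32]
13. n7.hot = true  [true]
14. n7.tag = "mz"  ["mz"]
15. n7.pre = 1  [1]
16. n8.acc = -3  [terminal]
17. n7.wid = true  [B.pre > 0]
18. n6.sig = 1  [1]
19. n6.env = false  [B.wid == false]
20. n9.hot = false  [C.acc and A.env]
21. n9.tag = "rw"  ["rw"]
22. n9.pre = 26  [C.wid + C.pre + 17]
23. n11.acc = 21  [terminal]
24. n10.idx = 11  [g.acc * 2 - 31]
25. n10.off = 12  [12]
26. n10.key = 0  [g.acc * -1 + 21]
27. n10.pre = false  [g.acc > 21]
28. n12.acc = 17  [terminal]
29. n9.wid = false  [S.pre == true]
30. n5.cnt = "yz"  ["yz"]
31. n2.cnt = "yzzy"  [C₂.cnt ++ C₁.cnt]
32. n13.wid = false  [terminal]
33. n0.idx = 24  [24]
34. n0.off = 9  [len(c.key) + 7]
35. n0.key = 22  [len(c.key) + 20]
36. n0.pre = false  [false]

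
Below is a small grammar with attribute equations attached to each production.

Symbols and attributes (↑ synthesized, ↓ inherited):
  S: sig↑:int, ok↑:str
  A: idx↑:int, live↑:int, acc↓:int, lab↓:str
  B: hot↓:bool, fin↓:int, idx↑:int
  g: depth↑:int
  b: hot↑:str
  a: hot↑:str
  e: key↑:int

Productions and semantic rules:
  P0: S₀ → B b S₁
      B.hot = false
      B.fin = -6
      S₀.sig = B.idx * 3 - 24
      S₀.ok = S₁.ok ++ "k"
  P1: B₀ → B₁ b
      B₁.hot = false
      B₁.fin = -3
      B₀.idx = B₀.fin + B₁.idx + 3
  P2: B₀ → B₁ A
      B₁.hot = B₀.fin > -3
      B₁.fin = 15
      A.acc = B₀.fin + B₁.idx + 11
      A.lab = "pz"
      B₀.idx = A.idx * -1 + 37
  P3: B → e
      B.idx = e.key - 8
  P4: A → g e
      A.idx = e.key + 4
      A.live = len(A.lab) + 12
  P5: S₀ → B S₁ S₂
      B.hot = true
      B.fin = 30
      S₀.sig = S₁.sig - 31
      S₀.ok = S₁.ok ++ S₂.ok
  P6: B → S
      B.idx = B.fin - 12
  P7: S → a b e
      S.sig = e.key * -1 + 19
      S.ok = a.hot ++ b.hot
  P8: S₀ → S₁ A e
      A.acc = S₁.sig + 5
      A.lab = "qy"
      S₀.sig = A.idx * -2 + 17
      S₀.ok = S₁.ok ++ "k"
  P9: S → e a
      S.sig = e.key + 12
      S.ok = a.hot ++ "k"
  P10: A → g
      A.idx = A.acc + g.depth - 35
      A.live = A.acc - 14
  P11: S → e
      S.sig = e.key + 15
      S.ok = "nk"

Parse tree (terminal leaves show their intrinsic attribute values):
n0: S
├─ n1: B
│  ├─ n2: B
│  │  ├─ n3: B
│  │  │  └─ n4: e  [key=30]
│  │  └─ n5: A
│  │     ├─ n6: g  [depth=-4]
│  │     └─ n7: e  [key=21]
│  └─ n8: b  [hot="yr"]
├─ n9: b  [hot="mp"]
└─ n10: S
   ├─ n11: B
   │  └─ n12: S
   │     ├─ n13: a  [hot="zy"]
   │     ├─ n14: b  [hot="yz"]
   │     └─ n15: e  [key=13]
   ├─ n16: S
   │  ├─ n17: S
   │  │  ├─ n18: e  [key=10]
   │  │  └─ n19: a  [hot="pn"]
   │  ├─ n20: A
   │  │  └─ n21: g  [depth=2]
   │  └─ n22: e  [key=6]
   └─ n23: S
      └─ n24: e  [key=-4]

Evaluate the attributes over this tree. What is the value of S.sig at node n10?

1. n1.hot = false  [false]
2. n1.fin = -6  [-6]
3. n2.hot = false  [false]
4. n2.fin = -3  [-3]
5. n3.hot = false  [B₀.fin > -3]
6. n3.fin = 15  [15]
7. n4.key = 30  [terminal]
8. n3.idx = 22  [e.key - 8]
9. n5.acc = 30  [B₀.fin + B₁.idx + 11]
10. n5.lab = "pz"  ["pz"]
11. n6.depth = -4  [terminal]
12. n7.key = 21  [terminal]
13. n5.idx = 25  [e.key + 4]
14. n5.live = 14  [len(A.lab) + 12]
15. n2.idx = 12  [A.idx * -1 + 37]
16. n8.hot = "yr"  [terminal]
17. n1.idx = 9  [B₀.fin + B₁.idx + 3]
18. n9.hot = "mp"  [terminal]
19. n11.hot = true  [true]
20. n11.fin = 30  [30]
21. n13.hot = "zy"  [terminal]
22. n14.hot = "yz"  [terminal]
23. n15.key = 13  [terminal]
24. n12.sig = 6  [e.key * -1 + 19]
25. n12.ok = "zyyz"  [a.hot ++ b.hot]
26. n11.idx = 18  [B.fin - 12]
27. n18.key = 10  [terminal]
28. n19.hot = "pn"  [terminal]
29. n17.sig = 22  [e.key + 12]
30. n17.ok = "pnk"  [a.hot ++ "k"]
31. n20.acc = 27  [S₁.sig + 5]
32. n20.lab = "qy"  ["qy"]
33. n21.depth = 2  [terminal]
34. n20.idx = -6  [A.acc + g.depth - 35]
35. n20.live = 13  [A.acc - 14]
36. n22.key = 6  [terminal]
37. n16.sig = 29  [A.idx * -2 + 17]
38. n16.ok = "pnkk"  [S₁.ok ++ "k"]
39. n24.key = -4  [terminal]
40. n23.sig = 11  [e.key + 15]
41. n23.ok = "nk"  ["nk"]
42. n10.sig = -2  [S₁.sig - 31]
43. n10.ok = "pnkknk"  [S₁.ok ++ S₂.ok]
44. n0.sig = 3  [B.idx * 3 - 24]
45. n0.ok = "pnkknkk"  [S₁.ok ++ "k"]

-2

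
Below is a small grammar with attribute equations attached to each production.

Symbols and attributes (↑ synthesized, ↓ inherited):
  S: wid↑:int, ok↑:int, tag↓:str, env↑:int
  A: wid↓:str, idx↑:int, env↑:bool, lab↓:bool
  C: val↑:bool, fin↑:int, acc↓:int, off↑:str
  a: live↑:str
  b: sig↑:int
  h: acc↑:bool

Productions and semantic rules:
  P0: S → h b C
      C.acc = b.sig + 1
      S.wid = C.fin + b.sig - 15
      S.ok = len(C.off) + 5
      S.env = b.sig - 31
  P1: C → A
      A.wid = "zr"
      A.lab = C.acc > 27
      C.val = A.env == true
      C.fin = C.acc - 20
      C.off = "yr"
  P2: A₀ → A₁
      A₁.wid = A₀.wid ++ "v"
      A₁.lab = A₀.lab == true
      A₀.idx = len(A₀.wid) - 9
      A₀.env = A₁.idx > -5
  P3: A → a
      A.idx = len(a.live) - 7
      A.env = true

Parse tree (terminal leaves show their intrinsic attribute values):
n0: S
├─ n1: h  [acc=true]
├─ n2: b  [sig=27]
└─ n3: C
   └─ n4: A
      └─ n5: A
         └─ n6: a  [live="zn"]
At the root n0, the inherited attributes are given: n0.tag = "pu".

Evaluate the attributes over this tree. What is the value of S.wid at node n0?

20

1. n0.tag = "pu"  [given at root]
2. n1.acc = true  [terminal]
3. n2.sig = 27  [terminal]
4. n3.acc = 28  [b.sig + 1]
5. n4.wid = "zr"  ["zr"]
6. n4.lab = true  [C.acc > 27]
7. n5.wid = "zrv"  [A₀.wid ++ "v"]
8. n5.lab = true  [A₀.lab == true]
9. n6.live = "zn"  [terminal]
10. n5.idx = -5  [len(a.live) - 7]
11. n5.env = true  [true]
12. n4.idx = -7  [len(A₀.wid) - 9]
13. n4.env = false  [A₁.idx > -5]
14. n3.val = false  [A.env == true]
15. n3.fin = 8  [C.acc - 20]
16. n3.off = "yr"  ["yr"]
17. n0.wid = 20  [C.fin + b.sig - 15]
18. n0.ok = 7  [len(C.off) + 5]
19. n0.env = -4  [b.sig - 31]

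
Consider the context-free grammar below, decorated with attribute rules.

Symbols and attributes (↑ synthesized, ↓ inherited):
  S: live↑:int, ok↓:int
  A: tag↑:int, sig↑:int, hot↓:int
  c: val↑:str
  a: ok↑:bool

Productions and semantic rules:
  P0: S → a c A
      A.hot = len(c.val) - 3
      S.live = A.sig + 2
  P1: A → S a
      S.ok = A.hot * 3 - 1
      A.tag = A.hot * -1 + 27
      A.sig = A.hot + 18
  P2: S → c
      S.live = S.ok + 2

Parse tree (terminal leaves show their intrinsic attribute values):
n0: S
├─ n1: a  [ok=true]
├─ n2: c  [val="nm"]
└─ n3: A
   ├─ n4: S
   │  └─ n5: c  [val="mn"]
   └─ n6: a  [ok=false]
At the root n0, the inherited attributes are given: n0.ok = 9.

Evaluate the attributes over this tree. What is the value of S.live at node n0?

1. n0.ok = 9  [given at root]
2. n1.ok = true  [terminal]
3. n2.val = "nm"  [terminal]
4. n3.hot = -1  [len(c.val) - 3]
5. n4.ok = -4  [A.hot * 3 - 1]
6. n5.val = "mn"  [terminal]
7. n4.live = -2  [S.ok + 2]
8. n6.ok = false  [terminal]
9. n3.tag = 28  [A.hot * -1 + 27]
10. n3.sig = 17  [A.hot + 18]
11. n0.live = 19  [A.sig + 2]

19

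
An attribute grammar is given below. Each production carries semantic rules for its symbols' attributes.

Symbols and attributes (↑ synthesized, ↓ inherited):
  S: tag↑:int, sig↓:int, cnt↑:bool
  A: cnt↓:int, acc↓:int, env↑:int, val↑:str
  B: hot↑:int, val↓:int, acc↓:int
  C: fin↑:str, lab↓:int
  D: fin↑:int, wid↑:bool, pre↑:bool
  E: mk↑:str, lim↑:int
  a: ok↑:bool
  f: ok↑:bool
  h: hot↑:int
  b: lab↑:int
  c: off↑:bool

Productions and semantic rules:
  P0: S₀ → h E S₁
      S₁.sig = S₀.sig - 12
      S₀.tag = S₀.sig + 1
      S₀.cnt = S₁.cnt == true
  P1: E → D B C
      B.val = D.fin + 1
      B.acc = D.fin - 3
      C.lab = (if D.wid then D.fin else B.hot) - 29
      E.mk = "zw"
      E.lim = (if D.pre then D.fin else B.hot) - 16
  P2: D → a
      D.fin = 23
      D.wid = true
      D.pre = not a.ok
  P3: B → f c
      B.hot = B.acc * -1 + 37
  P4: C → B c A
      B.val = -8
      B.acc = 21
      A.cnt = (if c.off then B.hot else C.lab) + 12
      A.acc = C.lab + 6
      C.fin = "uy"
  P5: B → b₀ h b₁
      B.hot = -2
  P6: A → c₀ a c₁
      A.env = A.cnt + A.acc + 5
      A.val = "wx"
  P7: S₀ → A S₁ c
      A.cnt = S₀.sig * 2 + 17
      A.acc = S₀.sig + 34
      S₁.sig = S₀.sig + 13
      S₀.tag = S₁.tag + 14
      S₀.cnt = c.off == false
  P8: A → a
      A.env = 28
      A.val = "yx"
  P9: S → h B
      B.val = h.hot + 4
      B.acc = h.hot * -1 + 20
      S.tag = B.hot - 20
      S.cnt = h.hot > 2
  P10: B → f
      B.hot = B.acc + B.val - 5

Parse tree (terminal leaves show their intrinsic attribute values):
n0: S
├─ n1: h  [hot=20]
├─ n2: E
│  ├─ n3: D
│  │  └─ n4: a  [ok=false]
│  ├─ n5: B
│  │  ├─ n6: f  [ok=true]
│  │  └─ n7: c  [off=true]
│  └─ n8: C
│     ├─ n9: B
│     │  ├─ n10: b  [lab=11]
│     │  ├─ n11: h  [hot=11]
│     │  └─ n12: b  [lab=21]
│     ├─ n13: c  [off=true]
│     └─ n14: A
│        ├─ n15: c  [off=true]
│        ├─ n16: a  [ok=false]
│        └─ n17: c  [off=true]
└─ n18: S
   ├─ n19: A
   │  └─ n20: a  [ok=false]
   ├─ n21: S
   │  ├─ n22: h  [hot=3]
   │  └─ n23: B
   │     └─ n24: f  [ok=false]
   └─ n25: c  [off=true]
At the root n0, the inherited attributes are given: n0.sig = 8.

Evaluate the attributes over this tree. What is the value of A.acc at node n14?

0

1. n0.sig = 8  [given at root]
2. n1.hot = 20  [terminal]
3. n4.ok = false  [terminal]
4. n3.fin = 23  [23]
5. n3.wid = true  [true]
6. n3.pre = true  [not a.ok]
7. n5.val = 24  [D.fin + 1]
8. n5.acc = 20  [D.fin - 3]
9. n6.ok = true  [terminal]
10. n7.off = true  [terminal]
11. n5.hot = 17  [B.acc * -1 + 37]
12. n8.lab = -6  [(if D.wid then D.fin else B.hot) - 29]
13. n9.val = -8  [-8]
14. n9.acc = 21  [21]
15. n10.lab = 11  [terminal]
16. n11.hot = 11  [terminal]
17. n12.lab = 21  [terminal]
18. n9.hot = -2  [-2]
19. n13.off = true  [terminal]
20. n14.cnt = 10  [(if c.off then B.hot else C.lab) + 12]
21. n14.acc = 0  [C.lab + 6]
22. n15.off = true  [terminal]
23. n16.ok = false  [terminal]
24. n17.off = true  [terminal]
25. n14.env = 15  [A.cnt + A.acc + 5]
26. n14.val = "wx"  ["wx"]
27. n8.fin = "uy"  ["uy"]
28. n2.mk = "zw"  ["zw"]
29. n2.lim = 7  [(if D.pre then D.fin else B.hot) - 16]
30. n18.sig = -4  [S₀.sig - 12]
31. n19.cnt = 9  [S₀.sig * 2 + 17]
32. n19.acc = 30  [S₀.sig + 34]
33. n20.ok = false  [terminal]
34. n19.env = 28  [28]
35. n19.val = "yx"  ["yx"]
36. n21.sig = 9  [S₀.sig + 13]
37. n22.hot = 3  [terminal]
38. n23.val = 7  [h.hot + 4]
39. n23.acc = 17  [h.hot * -1 + 20]
40. n24.ok = false  [terminal]
41. n23.hot = 19  [B.acc + B.val - 5]
42. n21.tag = -1  [B.hot - 20]
43. n21.cnt = true  [h.hot > 2]
44. n25.off = true  [terminal]
45. n18.tag = 13  [S₁.tag + 14]
46. n18.cnt = false  [c.off == false]
47. n0.tag = 9  [S₀.sig + 1]
48. n0.cnt = false  [S₁.cnt == true]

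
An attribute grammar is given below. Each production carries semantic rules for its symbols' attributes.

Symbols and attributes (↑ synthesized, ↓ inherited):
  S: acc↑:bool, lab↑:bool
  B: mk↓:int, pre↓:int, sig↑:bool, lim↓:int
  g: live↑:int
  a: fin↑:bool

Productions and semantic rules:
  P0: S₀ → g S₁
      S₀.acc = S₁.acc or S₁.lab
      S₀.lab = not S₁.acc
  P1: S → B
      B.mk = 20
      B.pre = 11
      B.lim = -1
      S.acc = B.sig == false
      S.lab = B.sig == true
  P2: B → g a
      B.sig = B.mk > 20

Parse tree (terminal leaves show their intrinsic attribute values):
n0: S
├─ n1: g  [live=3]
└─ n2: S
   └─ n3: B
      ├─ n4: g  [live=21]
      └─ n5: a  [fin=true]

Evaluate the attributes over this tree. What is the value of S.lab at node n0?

1. n1.live = 3  [terminal]
2. n3.mk = 20  [20]
3. n3.pre = 11  [11]
4. n3.lim = -1  [-1]
5. n4.live = 21  [terminal]
6. n5.fin = true  [terminal]
7. n3.sig = false  [B.mk > 20]
8. n2.acc = true  [B.sig == false]
9. n2.lab = false  [B.sig == true]
10. n0.acc = true  [S₁.acc or S₁.lab]
11. n0.lab = false  [not S₁.acc]

false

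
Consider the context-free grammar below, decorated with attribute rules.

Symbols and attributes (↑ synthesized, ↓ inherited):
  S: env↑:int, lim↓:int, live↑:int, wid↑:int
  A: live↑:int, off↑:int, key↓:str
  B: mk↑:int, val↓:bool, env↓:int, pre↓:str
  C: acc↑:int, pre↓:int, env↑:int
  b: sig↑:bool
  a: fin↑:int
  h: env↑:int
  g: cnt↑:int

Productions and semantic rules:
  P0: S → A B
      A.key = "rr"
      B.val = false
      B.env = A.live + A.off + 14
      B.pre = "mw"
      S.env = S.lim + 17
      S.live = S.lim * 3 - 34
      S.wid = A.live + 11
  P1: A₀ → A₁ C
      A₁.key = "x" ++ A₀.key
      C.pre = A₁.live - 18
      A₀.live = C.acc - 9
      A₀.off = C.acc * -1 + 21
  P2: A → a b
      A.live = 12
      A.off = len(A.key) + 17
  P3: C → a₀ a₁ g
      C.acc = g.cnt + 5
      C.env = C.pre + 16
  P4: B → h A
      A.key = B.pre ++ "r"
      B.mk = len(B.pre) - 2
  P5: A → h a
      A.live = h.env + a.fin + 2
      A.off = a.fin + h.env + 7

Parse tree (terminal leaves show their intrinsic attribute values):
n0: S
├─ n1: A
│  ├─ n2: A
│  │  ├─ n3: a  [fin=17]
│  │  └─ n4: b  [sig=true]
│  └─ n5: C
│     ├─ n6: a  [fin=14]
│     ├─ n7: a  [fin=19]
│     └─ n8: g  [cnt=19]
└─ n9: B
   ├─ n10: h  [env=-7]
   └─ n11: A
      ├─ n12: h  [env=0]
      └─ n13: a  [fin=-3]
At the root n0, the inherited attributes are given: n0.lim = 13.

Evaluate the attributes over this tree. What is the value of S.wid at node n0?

26

1. n0.lim = 13  [given at root]
2. n1.key = "rr"  ["rr"]
3. n2.key = "xrr"  ["x" ++ A₀.key]
4. n3.fin = 17  [terminal]
5. n4.sig = true  [terminal]
6. n2.live = 12  [12]
7. n2.off = 20  [len(A.key) + 17]
8. n5.pre = -6  [A₁.live - 18]
9. n6.fin = 14  [terminal]
10. n7.fin = 19  [terminal]
11. n8.cnt = 19  [terminal]
12. n5.acc = 24  [g.cnt + 5]
13. n5.env = 10  [C.pre + 16]
14. n1.live = 15  [C.acc - 9]
15. n1.off = -3  [C.acc * -1 + 21]
16. n9.val = false  [false]
17. n9.env = 26  [A.live + A.off + 14]
18. n9.pre = "mw"  ["mw"]
19. n10.env = -7  [terminal]
20. n11.key = "mwr"  [B.pre ++ "r"]
21. n12.env = 0  [terminal]
22. n13.fin = -3  [terminal]
23. n11.live = -1  [h.env + a.fin + 2]
24. n11.off = 4  [a.fin + h.env + 7]
25. n9.mk = 0  [len(B.pre) - 2]
26. n0.env = 30  [S.lim + 17]
27. n0.live = 5  [S.lim * 3 - 34]
28. n0.wid = 26  [A.live + 11]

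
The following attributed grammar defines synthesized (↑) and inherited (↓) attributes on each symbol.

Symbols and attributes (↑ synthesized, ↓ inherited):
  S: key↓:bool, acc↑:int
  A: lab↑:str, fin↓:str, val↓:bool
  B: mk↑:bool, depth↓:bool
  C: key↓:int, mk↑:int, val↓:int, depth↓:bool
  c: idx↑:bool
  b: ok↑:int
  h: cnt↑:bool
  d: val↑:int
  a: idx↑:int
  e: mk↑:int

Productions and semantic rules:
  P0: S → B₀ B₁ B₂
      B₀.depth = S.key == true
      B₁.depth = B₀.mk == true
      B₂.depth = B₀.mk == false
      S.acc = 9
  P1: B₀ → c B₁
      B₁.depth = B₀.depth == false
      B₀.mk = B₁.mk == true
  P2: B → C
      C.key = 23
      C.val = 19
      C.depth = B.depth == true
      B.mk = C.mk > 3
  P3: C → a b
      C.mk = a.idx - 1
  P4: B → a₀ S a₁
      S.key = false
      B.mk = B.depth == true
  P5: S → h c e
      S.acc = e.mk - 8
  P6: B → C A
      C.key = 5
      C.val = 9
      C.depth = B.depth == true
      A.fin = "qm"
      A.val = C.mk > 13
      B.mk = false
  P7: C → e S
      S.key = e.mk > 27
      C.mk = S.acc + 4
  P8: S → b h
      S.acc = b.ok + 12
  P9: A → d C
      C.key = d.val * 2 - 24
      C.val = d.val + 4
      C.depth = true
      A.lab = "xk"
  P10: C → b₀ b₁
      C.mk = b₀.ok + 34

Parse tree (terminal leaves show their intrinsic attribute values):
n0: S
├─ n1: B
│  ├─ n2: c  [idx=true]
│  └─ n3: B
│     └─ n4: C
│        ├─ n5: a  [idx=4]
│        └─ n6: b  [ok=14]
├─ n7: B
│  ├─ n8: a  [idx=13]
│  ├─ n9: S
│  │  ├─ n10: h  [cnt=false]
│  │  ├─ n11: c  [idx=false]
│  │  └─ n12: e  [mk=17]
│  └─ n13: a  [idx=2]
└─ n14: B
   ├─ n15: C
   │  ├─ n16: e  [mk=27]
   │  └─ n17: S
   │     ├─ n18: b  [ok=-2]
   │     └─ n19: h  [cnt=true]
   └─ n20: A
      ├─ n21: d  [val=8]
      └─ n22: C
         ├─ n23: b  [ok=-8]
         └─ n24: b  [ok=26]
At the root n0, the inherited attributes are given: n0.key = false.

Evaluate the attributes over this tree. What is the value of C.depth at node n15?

1. n0.key = false  [given at root]
2. n1.depth = false  [S.key == true]
3. n2.idx = true  [terminal]
4. n3.depth = true  [B₀.depth == false]
5. n4.key = 23  [23]
6. n4.val = 19  [19]
7. n4.depth = true  [B.depth == true]
8. n5.idx = 4  [terminal]
9. n6.ok = 14  [terminal]
10. n4.mk = 3  [a.idx - 1]
11. n3.mk = false  [C.mk > 3]
12. n1.mk = false  [B₁.mk == true]
13. n7.depth = false  [B₀.mk == true]
14. n8.idx = 13  [terminal]
15. n9.key = false  [false]
16. n10.cnt = false  [terminal]
17. n11.idx = false  [terminal]
18. n12.mk = 17  [terminal]
19. n9.acc = 9  [e.mk - 8]
20. n13.idx = 2  [terminal]
21. n7.mk = false  [B.depth == true]
22. n14.depth = true  [B₀.mk == false]
23. n15.key = 5  [5]
24. n15.val = 9  [9]
25. n15.depth = true  [B.depth == true]
26. n16.mk = 27  [terminal]
27. n17.key = false  [e.mk > 27]
28. n18.ok = -2  [terminal]
29. n19.cnt = true  [terminal]
30. n17.acc = 10  [b.ok + 12]
31. n15.mk = 14  [S.acc + 4]
32. n20.fin = "qm"  ["qm"]
33. n20.val = true  [C.mk > 13]
34. n21.val = 8  [terminal]
35. n22.key = -8  [d.val * 2 - 24]
36. n22.val = 12  [d.val + 4]
37. n22.depth = true  [true]
38. n23.ok = -8  [terminal]
39. n24.ok = 26  [terminal]
40. n22.mk = 26  [b₀.ok + 34]
41. n20.lab = "xk"  ["xk"]
42. n14.mk = false  [false]
43. n0.acc = 9  [9]

true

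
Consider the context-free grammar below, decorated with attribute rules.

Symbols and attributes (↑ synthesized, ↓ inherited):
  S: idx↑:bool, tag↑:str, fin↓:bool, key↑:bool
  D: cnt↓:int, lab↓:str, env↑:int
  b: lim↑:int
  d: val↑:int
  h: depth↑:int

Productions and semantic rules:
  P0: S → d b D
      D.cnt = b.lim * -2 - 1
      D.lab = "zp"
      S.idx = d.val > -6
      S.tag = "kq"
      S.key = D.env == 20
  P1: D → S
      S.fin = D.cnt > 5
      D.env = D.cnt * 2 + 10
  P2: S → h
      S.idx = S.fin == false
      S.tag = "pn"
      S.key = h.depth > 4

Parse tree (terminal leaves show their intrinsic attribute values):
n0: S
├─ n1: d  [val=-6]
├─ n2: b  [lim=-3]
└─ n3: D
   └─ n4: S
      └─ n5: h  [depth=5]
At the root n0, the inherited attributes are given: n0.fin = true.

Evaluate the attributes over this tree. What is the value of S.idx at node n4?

true

1. n0.fin = true  [given at root]
2. n1.val = -6  [terminal]
3. n2.lim = -3  [terminal]
4. n3.cnt = 5  [b.lim * -2 - 1]
5. n3.lab = "zp"  ["zp"]
6. n4.fin = false  [D.cnt > 5]
7. n5.depth = 5  [terminal]
8. n4.idx = true  [S.fin == false]
9. n4.tag = "pn"  ["pn"]
10. n4.key = true  [h.depth > 4]
11. n3.env = 20  [D.cnt * 2 + 10]
12. n0.idx = false  [d.val > -6]
13. n0.tag = "kq"  ["kq"]
14. n0.key = true  [D.env == 20]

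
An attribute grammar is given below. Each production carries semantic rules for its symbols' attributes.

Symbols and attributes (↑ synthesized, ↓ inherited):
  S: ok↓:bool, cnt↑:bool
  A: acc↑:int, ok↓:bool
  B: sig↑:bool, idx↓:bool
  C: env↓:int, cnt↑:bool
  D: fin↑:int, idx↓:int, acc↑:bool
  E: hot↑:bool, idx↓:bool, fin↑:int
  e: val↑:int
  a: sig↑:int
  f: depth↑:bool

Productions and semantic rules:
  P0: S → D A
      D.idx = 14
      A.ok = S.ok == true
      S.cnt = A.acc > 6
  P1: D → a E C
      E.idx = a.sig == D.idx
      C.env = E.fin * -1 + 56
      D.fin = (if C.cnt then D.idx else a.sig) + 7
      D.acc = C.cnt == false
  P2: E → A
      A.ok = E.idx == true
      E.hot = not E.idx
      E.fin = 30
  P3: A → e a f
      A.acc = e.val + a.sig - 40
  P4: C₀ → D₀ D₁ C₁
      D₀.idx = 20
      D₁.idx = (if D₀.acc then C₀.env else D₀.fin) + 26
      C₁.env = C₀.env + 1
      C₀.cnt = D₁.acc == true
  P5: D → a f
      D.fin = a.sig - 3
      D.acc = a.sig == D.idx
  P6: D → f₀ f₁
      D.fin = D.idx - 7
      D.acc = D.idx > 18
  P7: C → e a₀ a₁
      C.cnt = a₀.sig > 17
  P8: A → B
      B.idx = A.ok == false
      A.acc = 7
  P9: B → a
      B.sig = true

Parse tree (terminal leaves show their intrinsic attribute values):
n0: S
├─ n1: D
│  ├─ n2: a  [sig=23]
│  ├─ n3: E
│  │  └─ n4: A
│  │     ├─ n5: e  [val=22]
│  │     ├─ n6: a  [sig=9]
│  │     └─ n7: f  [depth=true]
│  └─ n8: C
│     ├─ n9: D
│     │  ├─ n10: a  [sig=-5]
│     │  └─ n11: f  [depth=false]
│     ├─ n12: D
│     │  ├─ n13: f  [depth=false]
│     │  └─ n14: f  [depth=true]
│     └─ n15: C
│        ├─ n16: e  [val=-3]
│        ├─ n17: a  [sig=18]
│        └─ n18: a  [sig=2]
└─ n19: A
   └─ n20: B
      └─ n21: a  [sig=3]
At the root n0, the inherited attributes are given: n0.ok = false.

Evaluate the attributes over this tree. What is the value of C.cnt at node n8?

false

1. n0.ok = false  [given at root]
2. n1.idx = 14  [14]
3. n2.sig = 23  [terminal]
4. n3.idx = false  [a.sig == D.idx]
5. n4.ok = false  [E.idx == true]
6. n5.val = 22  [terminal]
7. n6.sig = 9  [terminal]
8. n7.depth = true  [terminal]
9. n4.acc = -9  [e.val + a.sig - 40]
10. n3.hot = true  [not E.idx]
11. n3.fin = 30  [30]
12. n8.env = 26  [E.fin * -1 + 56]
13. n9.idx = 20  [20]
14. n10.sig = -5  [terminal]
15. n11.depth = false  [terminal]
16. n9.fin = -8  [a.sig - 3]
17. n9.acc = false  [a.sig == D.idx]
18. n12.idx = 18  [(if D₀.acc then C₀.env else D₀.fin) + 26]
19. n13.depth = false  [terminal]
20. n14.depth = true  [terminal]
21. n12.fin = 11  [D.idx - 7]
22. n12.acc = false  [D.idx > 18]
23. n15.env = 27  [C₀.env + 1]
24. n16.val = -3  [terminal]
25. n17.sig = 18  [terminal]
26. n18.sig = 2  [terminal]
27. n15.cnt = true  [a₀.sig > 17]
28. n8.cnt = false  [D₁.acc == true]
29. n1.fin = 30  [(if C.cnt then D.idx else a.sig) + 7]
30. n1.acc = true  [C.cnt == false]
31. n19.ok = false  [S.ok == true]
32. n20.idx = true  [A.ok == false]
33. n21.sig = 3  [terminal]
34. n20.sig = true  [true]
35. n19.acc = 7  [7]
36. n0.cnt = true  [A.acc > 6]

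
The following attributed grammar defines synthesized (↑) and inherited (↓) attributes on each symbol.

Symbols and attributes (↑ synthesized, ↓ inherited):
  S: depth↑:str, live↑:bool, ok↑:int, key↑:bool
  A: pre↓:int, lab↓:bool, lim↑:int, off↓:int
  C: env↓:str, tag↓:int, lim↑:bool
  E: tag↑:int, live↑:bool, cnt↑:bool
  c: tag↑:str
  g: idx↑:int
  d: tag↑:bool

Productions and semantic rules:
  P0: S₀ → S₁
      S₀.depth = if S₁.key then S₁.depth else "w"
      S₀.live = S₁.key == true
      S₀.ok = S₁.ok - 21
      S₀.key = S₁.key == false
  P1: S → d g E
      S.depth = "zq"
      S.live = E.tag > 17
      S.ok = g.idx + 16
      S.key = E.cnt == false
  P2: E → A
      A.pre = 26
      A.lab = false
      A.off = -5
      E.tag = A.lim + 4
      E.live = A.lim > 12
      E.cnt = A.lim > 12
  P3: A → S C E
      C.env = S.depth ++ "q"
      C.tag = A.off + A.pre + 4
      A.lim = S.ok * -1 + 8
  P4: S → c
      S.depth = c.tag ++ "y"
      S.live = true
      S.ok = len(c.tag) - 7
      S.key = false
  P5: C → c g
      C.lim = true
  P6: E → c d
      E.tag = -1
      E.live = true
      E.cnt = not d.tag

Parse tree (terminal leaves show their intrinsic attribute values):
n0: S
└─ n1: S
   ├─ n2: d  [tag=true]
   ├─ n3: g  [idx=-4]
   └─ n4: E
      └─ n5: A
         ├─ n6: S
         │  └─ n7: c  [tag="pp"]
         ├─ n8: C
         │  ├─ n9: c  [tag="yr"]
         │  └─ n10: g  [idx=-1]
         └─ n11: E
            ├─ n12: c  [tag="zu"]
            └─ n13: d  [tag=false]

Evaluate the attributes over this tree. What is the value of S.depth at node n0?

"w"

1. n2.tag = true  [terminal]
2. n3.idx = -4  [terminal]
3. n5.pre = 26  [26]
4. n5.lab = false  [false]
5. n5.off = -5  [-5]
6. n7.tag = "pp"  [terminal]
7. n6.depth = "ppy"  [c.tag ++ "y"]
8. n6.live = true  [true]
9. n6.ok = -5  [len(c.tag) - 7]
10. n6.key = false  [false]
11. n8.env = "ppyq"  [S.depth ++ "q"]
12. n8.tag = 25  [A.off + A.pre + 4]
13. n9.tag = "yr"  [terminal]
14. n10.idx = -1  [terminal]
15. n8.lim = true  [true]
16. n12.tag = "zu"  [terminal]
17. n13.tag = false  [terminal]
18. n11.tag = -1  [-1]
19. n11.live = true  [true]
20. n11.cnt = true  [not d.tag]
21. n5.lim = 13  [S.ok * -1 + 8]
22. n4.tag = 17  [A.lim + 4]
23. n4.live = true  [A.lim > 12]
24. n4.cnt = true  [A.lim > 12]
25. n1.depth = "zq"  ["zq"]
26. n1.live = false  [E.tag > 17]
27. n1.ok = 12  [g.idx + 16]
28. n1.key = false  [E.cnt == false]
29. n0.depth = "w"  [if S₁.key then S₁.depth else "w"]
30. n0.live = false  [S₁.key == true]
31. n0.ok = -9  [S₁.ok - 21]
32. n0.key = true  [S₁.key == false]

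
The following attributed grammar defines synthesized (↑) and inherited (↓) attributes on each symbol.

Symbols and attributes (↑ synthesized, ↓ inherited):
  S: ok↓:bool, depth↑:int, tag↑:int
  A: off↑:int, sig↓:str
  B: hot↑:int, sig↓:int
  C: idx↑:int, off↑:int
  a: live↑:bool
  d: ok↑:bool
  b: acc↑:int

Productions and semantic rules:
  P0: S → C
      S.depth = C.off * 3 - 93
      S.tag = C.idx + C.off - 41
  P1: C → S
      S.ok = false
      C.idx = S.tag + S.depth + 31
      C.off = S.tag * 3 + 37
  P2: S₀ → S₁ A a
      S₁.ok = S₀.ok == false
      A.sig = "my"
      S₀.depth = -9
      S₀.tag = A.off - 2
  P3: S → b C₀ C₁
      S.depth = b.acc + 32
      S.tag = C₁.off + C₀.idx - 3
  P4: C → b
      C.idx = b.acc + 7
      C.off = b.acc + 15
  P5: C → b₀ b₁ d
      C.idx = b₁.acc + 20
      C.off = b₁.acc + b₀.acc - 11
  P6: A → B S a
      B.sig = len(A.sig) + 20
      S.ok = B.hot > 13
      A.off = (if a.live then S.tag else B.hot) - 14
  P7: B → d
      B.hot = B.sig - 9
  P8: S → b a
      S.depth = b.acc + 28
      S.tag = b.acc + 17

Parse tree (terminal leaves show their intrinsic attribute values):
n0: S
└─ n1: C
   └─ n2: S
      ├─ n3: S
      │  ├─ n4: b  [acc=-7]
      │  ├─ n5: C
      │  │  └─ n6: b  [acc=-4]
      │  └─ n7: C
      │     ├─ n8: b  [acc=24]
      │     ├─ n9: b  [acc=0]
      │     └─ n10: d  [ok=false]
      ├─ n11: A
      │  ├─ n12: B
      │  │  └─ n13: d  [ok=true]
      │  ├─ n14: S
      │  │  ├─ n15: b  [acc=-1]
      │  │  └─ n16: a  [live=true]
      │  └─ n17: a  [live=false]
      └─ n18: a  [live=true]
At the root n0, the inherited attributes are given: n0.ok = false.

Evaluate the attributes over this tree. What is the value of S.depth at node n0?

-9

1. n0.ok = false  [given at root]
2. n2.ok = false  [false]
3. n3.ok = true  [S₀.ok == false]
4. n4.acc = -7  [terminal]
5. n6.acc = -4  [terminal]
6. n5.idx = 3  [b.acc + 7]
7. n5.off = 11  [b.acc + 15]
8. n8.acc = 24  [terminal]
9. n9.acc = 0  [terminal]
10. n10.ok = false  [terminal]
11. n7.idx = 20  [b₁.acc + 20]
12. n7.off = 13  [b₁.acc + b₀.acc - 11]
13. n3.depth = 25  [b.acc + 32]
14. n3.tag = 13  [C₁.off + C₀.idx - 3]
15. n11.sig = "my"  ["my"]
16. n12.sig = 22  [len(A.sig) + 20]
17. n13.ok = true  [terminal]
18. n12.hot = 13  [B.sig - 9]
19. n14.ok = false  [B.hot > 13]
20. n15.acc = -1  [terminal]
21. n16.live = true  [terminal]
22. n14.depth = 27  [b.acc + 28]
23. n14.tag = 16  [b.acc + 17]
24. n17.live = false  [terminal]
25. n11.off = -1  [(if a.live then S.tag else B.hot) - 14]
26. n18.live = true  [terminal]
27. n2.depth = -9  [-9]
28. n2.tag = -3  [A.off - 2]
29. n1.idx = 19  [S.tag + S.depth + 31]
30. n1.off = 28  [S.tag * 3 + 37]
31. n0.depth = -9  [C.off * 3 - 93]
32. n0.tag = 6  [C.idx + C.off - 41]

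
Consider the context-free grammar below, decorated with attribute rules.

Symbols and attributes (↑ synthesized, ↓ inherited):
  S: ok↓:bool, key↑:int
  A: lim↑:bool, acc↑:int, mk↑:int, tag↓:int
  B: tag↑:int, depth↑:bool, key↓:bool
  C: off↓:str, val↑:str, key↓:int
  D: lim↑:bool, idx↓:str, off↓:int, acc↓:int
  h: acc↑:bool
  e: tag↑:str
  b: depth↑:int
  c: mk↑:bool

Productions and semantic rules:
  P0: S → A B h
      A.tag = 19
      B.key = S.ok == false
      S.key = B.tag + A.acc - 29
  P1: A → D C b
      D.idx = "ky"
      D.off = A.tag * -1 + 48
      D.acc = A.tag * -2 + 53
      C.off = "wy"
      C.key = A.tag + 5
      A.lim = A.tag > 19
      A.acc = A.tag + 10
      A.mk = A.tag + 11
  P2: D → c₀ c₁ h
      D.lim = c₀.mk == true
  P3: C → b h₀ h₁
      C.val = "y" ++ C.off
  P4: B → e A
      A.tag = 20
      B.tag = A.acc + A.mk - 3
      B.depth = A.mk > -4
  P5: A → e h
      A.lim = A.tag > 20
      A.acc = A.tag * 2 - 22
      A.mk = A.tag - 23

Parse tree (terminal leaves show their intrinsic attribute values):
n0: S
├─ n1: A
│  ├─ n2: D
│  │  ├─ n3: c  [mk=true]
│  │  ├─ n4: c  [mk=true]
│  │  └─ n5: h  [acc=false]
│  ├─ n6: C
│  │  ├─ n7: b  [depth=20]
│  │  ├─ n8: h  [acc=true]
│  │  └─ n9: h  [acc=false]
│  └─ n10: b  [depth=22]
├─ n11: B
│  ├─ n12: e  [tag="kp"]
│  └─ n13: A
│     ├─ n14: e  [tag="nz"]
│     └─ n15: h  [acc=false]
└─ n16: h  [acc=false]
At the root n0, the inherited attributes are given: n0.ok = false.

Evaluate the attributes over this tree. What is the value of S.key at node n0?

1. n0.ok = false  [given at root]
2. n1.tag = 19  [19]
3. n2.idx = "ky"  ["ky"]
4. n2.off = 29  [A.tag * -1 + 48]
5. n2.acc = 15  [A.tag * -2 + 53]
6. n3.mk = true  [terminal]
7. n4.mk = true  [terminal]
8. n5.acc = false  [terminal]
9. n2.lim = true  [c₀.mk == true]
10. n6.off = "wy"  ["wy"]
11. n6.key = 24  [A.tag + 5]
12. n7.depth = 20  [terminal]
13. n8.acc = true  [terminal]
14. n9.acc = false  [terminal]
15. n6.val = "ywy"  ["y" ++ C.off]
16. n10.depth = 22  [terminal]
17. n1.lim = false  [A.tag > 19]
18. n1.acc = 29  [A.tag + 10]
19. n1.mk = 30  [A.tag + 11]
20. n11.key = true  [S.ok == false]
21. n12.tag = "kp"  [terminal]
22. n13.tag = 20  [20]
23. n14.tag = "nz"  [terminal]
24. n15.acc = false  [terminal]
25. n13.lim = false  [A.tag > 20]
26. n13.acc = 18  [A.tag * 2 - 22]
27. n13.mk = -3  [A.tag - 23]
28. n11.tag = 12  [A.acc + A.mk - 3]
29. n11.depth = true  [A.mk > -4]
30. n16.acc = false  [terminal]
31. n0.key = 12  [B.tag + A.acc - 29]

12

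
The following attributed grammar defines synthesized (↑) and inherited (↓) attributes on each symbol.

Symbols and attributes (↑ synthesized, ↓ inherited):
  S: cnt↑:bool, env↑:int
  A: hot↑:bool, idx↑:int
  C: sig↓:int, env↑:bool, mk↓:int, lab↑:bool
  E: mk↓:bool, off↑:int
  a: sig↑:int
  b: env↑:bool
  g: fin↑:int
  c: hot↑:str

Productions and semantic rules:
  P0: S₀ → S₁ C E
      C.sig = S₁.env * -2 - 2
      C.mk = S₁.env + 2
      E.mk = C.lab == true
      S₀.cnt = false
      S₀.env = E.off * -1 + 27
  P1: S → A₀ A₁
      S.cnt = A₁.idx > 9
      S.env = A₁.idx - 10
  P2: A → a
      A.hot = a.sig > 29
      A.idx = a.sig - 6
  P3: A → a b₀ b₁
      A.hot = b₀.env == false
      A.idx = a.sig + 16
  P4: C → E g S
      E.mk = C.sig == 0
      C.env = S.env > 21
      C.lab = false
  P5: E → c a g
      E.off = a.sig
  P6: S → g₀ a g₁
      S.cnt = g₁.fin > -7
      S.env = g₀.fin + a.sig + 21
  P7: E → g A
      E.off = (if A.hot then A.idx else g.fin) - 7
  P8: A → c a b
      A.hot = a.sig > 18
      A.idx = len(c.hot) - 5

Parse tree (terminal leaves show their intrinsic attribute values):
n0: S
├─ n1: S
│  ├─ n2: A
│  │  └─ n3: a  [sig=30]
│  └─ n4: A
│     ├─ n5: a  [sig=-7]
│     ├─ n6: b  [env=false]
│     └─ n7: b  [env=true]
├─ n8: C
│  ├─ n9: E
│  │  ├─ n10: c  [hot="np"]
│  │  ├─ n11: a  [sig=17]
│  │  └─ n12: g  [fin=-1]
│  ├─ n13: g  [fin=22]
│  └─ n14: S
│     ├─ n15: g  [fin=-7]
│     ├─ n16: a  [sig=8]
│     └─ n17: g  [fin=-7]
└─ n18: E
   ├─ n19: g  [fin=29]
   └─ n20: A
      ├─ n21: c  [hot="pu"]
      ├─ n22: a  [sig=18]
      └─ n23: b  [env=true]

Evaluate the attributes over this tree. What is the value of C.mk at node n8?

1

1. n3.sig = 30  [terminal]
2. n2.hot = true  [a.sig > 29]
3. n2.idx = 24  [a.sig - 6]
4. n5.sig = -7  [terminal]
5. n6.env = false  [terminal]
6. n7.env = true  [terminal]
7. n4.hot = true  [b₀.env == false]
8. n4.idx = 9  [a.sig + 16]
9. n1.cnt = false  [A₁.idx > 9]
10. n1.env = -1  [A₁.idx - 10]
11. n8.sig = 0  [S₁.env * -2 - 2]
12. n8.mk = 1  [S₁.env + 2]
13. n9.mk = true  [C.sig == 0]
14. n10.hot = "np"  [terminal]
15. n11.sig = 17  [terminal]
16. n12.fin = -1  [terminal]
17. n9.off = 17  [a.sig]
18. n13.fin = 22  [terminal]
19. n15.fin = -7  [terminal]
20. n16.sig = 8  [terminal]
21. n17.fin = -7  [terminal]
22. n14.cnt = false  [g₁.fin > -7]
23. n14.env = 22  [g₀.fin + a.sig + 21]
24. n8.env = true  [S.env > 21]
25. n8.lab = false  [false]
26. n18.mk = false  [C.lab == true]
27. n19.fin = 29  [terminal]
28. n21.hot = "pu"  [terminal]
29. n22.sig = 18  [terminal]
30. n23.env = true  [terminal]
31. n20.hot = false  [a.sig > 18]
32. n20.idx = -3  [len(c.hot) - 5]
33. n18.off = 22  [(if A.hot then A.idx else g.fin) - 7]
34. n0.cnt = false  [false]
35. n0.env = 5  [E.off * -1 + 27]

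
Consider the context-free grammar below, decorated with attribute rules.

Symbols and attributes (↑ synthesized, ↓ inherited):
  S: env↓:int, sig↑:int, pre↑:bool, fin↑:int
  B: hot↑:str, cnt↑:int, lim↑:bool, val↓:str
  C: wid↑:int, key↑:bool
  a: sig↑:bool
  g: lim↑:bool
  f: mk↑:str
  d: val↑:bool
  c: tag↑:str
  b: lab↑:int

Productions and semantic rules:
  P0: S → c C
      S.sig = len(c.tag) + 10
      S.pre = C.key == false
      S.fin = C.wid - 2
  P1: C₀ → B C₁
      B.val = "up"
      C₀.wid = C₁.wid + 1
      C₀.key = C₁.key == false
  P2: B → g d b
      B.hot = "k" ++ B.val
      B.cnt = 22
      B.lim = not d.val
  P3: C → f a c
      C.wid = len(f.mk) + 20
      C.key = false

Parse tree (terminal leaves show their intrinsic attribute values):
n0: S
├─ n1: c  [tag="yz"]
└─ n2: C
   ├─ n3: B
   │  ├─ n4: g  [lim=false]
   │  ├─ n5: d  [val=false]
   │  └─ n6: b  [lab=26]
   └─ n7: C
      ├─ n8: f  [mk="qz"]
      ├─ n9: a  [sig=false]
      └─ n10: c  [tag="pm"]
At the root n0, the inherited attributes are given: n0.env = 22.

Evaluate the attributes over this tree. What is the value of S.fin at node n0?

21

1. n0.env = 22  [given at root]
2. n1.tag = "yz"  [terminal]
3. n3.val = "up"  ["up"]
4. n4.lim = false  [terminal]
5. n5.val = false  [terminal]
6. n6.lab = 26  [terminal]
7. n3.hot = "kup"  ["k" ++ B.val]
8. n3.cnt = 22  [22]
9. n3.lim = true  [not d.val]
10. n8.mk = "qz"  [terminal]
11. n9.sig = false  [terminal]
12. n10.tag = "pm"  [terminal]
13. n7.wid = 22  [len(f.mk) + 20]
14. n7.key = false  [false]
15. n2.wid = 23  [C₁.wid + 1]
16. n2.key = true  [C₁.key == false]
17. n0.sig = 12  [len(c.tag) + 10]
18. n0.pre = false  [C.key == false]
19. n0.fin = 21  [C.wid - 2]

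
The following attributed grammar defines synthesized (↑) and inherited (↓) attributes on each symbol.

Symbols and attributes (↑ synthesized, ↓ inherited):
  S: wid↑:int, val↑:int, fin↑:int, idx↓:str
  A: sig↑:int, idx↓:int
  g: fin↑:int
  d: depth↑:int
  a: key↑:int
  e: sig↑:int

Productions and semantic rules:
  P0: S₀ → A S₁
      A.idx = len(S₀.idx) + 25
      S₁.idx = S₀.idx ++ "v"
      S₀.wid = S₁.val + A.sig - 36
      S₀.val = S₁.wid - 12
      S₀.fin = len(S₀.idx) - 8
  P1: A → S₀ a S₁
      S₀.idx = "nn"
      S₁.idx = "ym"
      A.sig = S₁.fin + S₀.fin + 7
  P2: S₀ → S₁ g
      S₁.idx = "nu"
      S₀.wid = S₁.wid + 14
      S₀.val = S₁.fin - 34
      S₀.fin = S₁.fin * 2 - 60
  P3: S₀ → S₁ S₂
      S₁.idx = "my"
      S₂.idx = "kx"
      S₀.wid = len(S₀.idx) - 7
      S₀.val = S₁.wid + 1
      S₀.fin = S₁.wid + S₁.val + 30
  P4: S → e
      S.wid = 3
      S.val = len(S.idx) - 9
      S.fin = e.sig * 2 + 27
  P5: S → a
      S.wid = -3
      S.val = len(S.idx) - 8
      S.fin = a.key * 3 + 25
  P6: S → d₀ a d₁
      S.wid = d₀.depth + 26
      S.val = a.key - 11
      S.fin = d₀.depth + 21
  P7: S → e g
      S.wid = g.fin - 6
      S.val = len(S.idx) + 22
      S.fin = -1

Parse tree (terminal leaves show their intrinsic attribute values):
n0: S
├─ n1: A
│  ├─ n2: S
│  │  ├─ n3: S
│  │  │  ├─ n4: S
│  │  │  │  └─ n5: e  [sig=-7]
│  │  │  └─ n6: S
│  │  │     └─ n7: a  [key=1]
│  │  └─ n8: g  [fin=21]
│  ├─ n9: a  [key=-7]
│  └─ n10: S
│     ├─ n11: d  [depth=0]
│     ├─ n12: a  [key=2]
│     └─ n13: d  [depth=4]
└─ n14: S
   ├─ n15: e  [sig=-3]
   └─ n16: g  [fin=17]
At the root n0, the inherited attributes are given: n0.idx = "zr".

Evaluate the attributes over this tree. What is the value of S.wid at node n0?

1. n0.idx = "zr"  [given at root]
2. n1.idx = 27  [len(S₀.idx) + 25]
3. n2.idx = "nn"  ["nn"]
4. n3.idx = "nu"  ["nu"]
5. n4.idx = "my"  ["my"]
6. n5.sig = -7  [terminal]
7. n4.wid = 3  [3]
8. n4.val = -7  [len(S.idx) - 9]
9. n4.fin = 13  [e.sig * 2 + 27]
10. n6.idx = "kx"  ["kx"]
11. n7.key = 1  [terminal]
12. n6.wid = -3  [-3]
13. n6.val = -6  [len(S.idx) - 8]
14. n6.fin = 28  [a.key * 3 + 25]
15. n3.wid = -5  [len(S₀.idx) - 7]
16. n3.val = 4  [S₁.wid + 1]
17. n3.fin = 26  [S₁.wid + S₁.val + 30]
18. n8.fin = 21  [terminal]
19. n2.wid = 9  [S₁.wid + 14]
20. n2.val = -8  [S₁.fin - 34]
21. n2.fin = -8  [S₁.fin * 2 - 60]
22. n9.key = -7  [terminal]
23. n10.idx = "ym"  ["ym"]
24. n11.depth = 0  [terminal]
25. n12.key = 2  [terminal]
26. n13.depth = 4  [terminal]
27. n10.wid = 26  [d₀.depth + 26]
28. n10.val = -9  [a.key - 11]
29. n10.fin = 21  [d₀.depth + 21]
30. n1.sig = 20  [S₁.fin + S₀.fin + 7]
31. n14.idx = "zrv"  [S₀.idx ++ "v"]
32. n15.sig = -3  [terminal]
33. n16.fin = 17  [terminal]
34. n14.wid = 11  [g.fin - 6]
35. n14.val = 25  [len(S.idx) + 22]
36. n14.fin = -1  [-1]
37. n0.wid = 9  [S₁.val + A.sig - 36]
38. n0.val = -1  [S₁.wid - 12]
39. n0.fin = -6  [len(S₀.idx) - 8]

9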